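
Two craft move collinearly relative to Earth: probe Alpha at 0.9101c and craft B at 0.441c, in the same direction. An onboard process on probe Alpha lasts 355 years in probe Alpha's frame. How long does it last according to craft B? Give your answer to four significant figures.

The velocity of probe Alpha relative to craft B is (0.9101 − 0.441)c / (1 − 0.9101×0.441) = 0.7836c; relative speed 0.7836c.
γ for this relative speed: γ = 1/√(1 − 0.614029) = 1.6096.
Probe Alpha's interval is proper; time dilation gives Δt_B = γΔτ = 1.6096 × 355 years = 571.4 years.

571.4 years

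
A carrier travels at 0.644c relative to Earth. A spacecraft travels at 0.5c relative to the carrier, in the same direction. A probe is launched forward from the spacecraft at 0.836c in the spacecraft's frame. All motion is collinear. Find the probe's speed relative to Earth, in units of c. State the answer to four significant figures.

0.9872c

Apply u = (u'+v)/(1+u'v) twice. Probe in the carrier frame: (0.836+0.5)/(1+0.836·0.5) = 1.336/1.418 = 0.94217c.
That velocity, transformed to the rest frame of Earth: (0.94217+0.644)/(1+0.94217·0.644) = 1.58617/1.60675748 = 0.98719c.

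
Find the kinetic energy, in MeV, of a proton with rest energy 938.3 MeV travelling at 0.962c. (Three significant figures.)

2500 MeV

With β = 0.962, γ = 1/√(1 − 0.962²) = 1/√0.074556 = 3.6623.
Kinetic energy: K = (γ − 1)mc² = (3.6623 − 1) × 938.3 MeV = 2.6623 × 938.3 = 2500 MeV.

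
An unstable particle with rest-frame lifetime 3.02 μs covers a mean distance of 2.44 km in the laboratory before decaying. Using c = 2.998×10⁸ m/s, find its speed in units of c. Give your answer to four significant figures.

0.9375c

Lab distance = (lab lifetime)·v = γτ·βc, so βγ = d/(cτ) = 2440/(2.998×10⁸ × 3.020×10^-6) = 2.695.
With βγ = 2.695: γ² = 1 + (βγ)² = 8.26302, and β = (βγ)/γ = 2.695/2.87455 = 0.9375.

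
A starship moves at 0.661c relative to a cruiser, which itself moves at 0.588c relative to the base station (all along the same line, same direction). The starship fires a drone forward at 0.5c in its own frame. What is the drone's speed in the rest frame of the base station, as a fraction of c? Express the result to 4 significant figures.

Compose velocities in two stages. Stage 1 (into S'): u₁ = (0.5+0.661)/(1+0.5×0.661) = 0.8726.
Stage 2 (into S): u = (0.8726+0.588)/(1+0.8726×0.588) = 0.96531, so the speed is 0.9653c.

0.9653c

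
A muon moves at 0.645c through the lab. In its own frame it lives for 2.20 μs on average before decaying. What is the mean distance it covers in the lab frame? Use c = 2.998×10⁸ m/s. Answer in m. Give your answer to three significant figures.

With β = 0.645, γ = 1/√(1 − 0.645²) = 1/√0.583975 = 1.3086.
Lab-frame lifetime: Δt = γτ = 1.3086 × 2.20 μs = 2.8789 μs.
Distance: d = vΔt = 0.645 × 2.998×10⁸ m/s × 2.8789×10^-6 s = 557 m.

557 m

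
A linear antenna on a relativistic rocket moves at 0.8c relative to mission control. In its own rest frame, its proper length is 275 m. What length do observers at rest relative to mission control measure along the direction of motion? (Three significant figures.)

γ = 1/√(1 − β²) = 1/√(1 − 0.64) = 1/√0.36 = 1/0.6 = 1.6667.
Along the direction of motion the measured length is L₀/γ = 275/1.6667 = 165 m.

165 m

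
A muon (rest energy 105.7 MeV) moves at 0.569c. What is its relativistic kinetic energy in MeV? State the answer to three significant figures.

22.8 MeV

β² = 0.323761, so γ = 1/√0.676239 = 1.21605.
Kinetic energy: K = (γ − 1)mc² = (1.21605 − 1) × 105.7 MeV = 0.21605 × 105.7 = 22.8 MeV.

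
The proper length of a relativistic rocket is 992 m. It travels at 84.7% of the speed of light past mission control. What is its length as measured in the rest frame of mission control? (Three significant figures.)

527 m

Lorentz factor: γ = (1 − 0.717409)^(−1/2) = 1.8811.
Along the direction of motion the measured length is L₀/γ = 992/1.8811 = 527 m.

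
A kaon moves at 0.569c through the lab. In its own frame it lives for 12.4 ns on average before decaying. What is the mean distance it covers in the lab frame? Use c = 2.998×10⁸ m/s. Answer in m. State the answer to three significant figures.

Lorentz factor: γ = (1 − 0.323761)^(−1/2) = 1.216.
Lab-frame lifetime: Δt = γτ = 1.216 × 12.4 ns = 15.078 ns.
Distance: d = vΔt = 0.569 × 2.998×10⁸ m/s × 1.5078×10^-8 s = 2.57 m.

2.57 m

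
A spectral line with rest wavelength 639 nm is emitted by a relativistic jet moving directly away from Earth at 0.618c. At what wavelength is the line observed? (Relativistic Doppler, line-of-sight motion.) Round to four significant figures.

1315 nm

Relativistic Doppler for wavelength: λ_obs = λ_src · √((1+β)/(1−β)).
With β = 0.618: factor = √(1.618/0.382) = 2.0581.
λ_obs = 639 × 2.0581 = 1315 nm.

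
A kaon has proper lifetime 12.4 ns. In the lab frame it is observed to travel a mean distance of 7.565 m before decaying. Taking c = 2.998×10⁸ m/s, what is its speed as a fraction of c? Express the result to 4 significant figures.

Lab distance = (lab lifetime)·v = γτ·βc, so βγ = d/(cτ) = 7.565/(2.998×10⁸ × 1.240×10^-8) = 2.035.
With βγ = 2.035: γ² = 1 + (βγ)² = 5.14123, and β = (βγ)/γ = 2.035/2.26743 = 0.8975.

0.8975c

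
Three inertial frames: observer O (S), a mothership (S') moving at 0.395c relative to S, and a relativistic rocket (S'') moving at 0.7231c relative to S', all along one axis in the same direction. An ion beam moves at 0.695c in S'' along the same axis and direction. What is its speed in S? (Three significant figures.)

Apply u = (u'+v)/(1+u'v) twice. Ion beam in the mothership frame: (0.695+0.7231)/(1+0.695·0.7231) = 1.4181/1.5025545 = 0.94379c.
That velocity, transformed to the rest frame of observer O: (0.94379+0.395)/(1+0.94379·0.395) = 1.33879/1.37279705 = 0.97523c.

0.975c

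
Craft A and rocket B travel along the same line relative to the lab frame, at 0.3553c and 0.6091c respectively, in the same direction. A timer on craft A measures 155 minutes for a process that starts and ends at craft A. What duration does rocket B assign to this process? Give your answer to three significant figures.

The velocity of craft A relative to rocket B is (0.3553 − 0.6091)c / (1 − 0.3553×0.6091) = −0.3239c; relative speed 0.3239c.
At |u| = 0.3239c, γ = (1 − 0.104911)^(−1/2) = 1.057.
Craft A's interval is proper; time dilation gives Δt_B = γΔτ = 1.057 × 155 minutes = 164 minutes.

164 minutes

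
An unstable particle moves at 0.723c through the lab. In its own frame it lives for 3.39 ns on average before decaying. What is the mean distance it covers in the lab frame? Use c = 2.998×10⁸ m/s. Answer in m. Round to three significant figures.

γ = 1/√(1 − β²) = 1/√(1 − 0.522729) = 1/√0.477271 = 1/0.690848 = 1.4475.
Lab-frame lifetime: Δt = γτ = 1.4475 × 3.39 ns = 4.907 ns.
Distance: d = vΔt = 0.723 × 2.998×10⁸ m/s × 4.9070×10^-9 s = 1.06 m.

1.06 m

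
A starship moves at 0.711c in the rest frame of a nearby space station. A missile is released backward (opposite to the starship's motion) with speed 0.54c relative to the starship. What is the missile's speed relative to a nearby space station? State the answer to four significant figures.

0.2776c

In units of c, u = (u' + v)/(1 + u'v) with u' = −0.54 and v = 0.711.
Numerator: −0.54 + 0.711 = 0.171. Denominator: 1 + (−0.54)(0.711) = 0.61606.
u = 0.171/0.61606 = 0.27757, so the speed is 0.2776c.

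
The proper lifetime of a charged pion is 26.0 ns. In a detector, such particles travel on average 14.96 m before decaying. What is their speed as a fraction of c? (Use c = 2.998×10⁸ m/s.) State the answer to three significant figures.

Lab distance = (lab lifetime)·v = γτ·βc, so βγ = d/(cτ) = 14.96/(2.998×10⁸ × 2.600×10^-8) = 1.9192.
With βγ = 1.9192: γ² = 1 + (βγ)² = 4.68333, and β = (βγ)/γ = 1.9192/2.1641 = 0.887.

0.887c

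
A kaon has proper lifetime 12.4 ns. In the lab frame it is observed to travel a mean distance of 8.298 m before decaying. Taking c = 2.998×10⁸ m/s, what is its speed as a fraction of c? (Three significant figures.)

0.913c

d = βγcτ ⇒ βγ = d/(cτ) = 8.298 m / (3.71752 m) = 2.2321.
β = (βγ)/√(1+(βγ)²) = 2.2321/√5.98227 = 0.913.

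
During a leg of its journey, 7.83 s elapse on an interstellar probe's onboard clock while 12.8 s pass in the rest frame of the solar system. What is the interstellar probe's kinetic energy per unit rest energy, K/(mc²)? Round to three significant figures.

From Δt = γΔτ: γ = 12.8/7.83 = 1.63474.
Since K = (γ−1)mc², K/(mc²) = 1.63474 − 1 = 0.635.

0.635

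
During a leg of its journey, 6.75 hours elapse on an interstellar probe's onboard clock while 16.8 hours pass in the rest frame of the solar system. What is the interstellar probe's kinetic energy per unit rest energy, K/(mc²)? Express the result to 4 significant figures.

1.489

The time-dilation ratio gives γ = 16.8/6.75 = 2.48889.
K/(mc²) = γ − 1 = 2.48889 − 1 = 1.489.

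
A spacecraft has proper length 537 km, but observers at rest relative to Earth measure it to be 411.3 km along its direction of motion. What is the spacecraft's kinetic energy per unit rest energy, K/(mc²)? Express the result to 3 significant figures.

From L = L₀/γ: γ = 537/411.3 = 1.30562.
K/(mc²) = γ − 1 = 1.30562 − 1 = 0.306.

0.306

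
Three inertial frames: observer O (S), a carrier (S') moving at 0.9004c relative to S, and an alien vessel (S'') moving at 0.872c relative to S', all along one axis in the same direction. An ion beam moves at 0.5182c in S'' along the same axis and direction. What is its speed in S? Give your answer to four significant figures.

Compose velocities in two stages. Stage 1 (into S'): u₁ = (0.5182+0.872)/(1+0.5182×0.872) = 0.95752.
Stage 2 (into S): u = (0.95752+0.9004)/(1+0.95752×0.9004) = 0.99773, so the speed is 0.9977c.

0.9977c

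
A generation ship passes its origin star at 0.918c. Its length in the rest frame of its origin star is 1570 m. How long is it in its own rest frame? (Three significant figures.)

3960 m

Lorentz factor: γ = (1 − 0.842724)^(−1/2) = 2.5216.
Proper length: L₀ = γ·L = 2.5216 × 1570 = 3960 m.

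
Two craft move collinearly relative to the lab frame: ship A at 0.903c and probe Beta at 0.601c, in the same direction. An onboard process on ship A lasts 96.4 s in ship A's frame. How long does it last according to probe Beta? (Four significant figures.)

128.4 s

Speed of ship A in probe Beta's frame: u = (v_A − v_B)/(1 − v_A v_B/c²) = (0.903 − 0.601)/(1 − 0.903×0.601) = 0.302/0.457297 = 0.6604; |u| = 0.6604c.
At |u| = 0.6604c, γ = (1 − 0.436128)^(−1/2) = 1.3317.
The clock on ship A records proper time, so probe Beta measures Δt = γΔτ = 1.3317 × 96.4 = 128.4 s.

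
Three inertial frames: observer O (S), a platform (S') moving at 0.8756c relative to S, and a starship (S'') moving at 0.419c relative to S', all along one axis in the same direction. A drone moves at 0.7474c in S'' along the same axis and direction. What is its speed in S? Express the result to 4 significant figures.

0.9922c

First combine the drone and starship (S''→S'): u₁ = (0.7474 + 0.419)/(1 + 0.7474×0.419) = 1.1664/1.3131606 = 0.88824.
Then combine with the platform (S'→S): u = (0.88824 + 0.8756)/(1 + 0.88824×0.8756) = 1.76384/1.777742944 = 0.99218.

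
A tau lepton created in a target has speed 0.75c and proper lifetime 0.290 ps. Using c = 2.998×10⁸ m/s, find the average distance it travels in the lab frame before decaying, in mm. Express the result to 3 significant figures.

With β = 0.75, γ = 1/√(1 − 0.75²) = 1/√0.4375 = 1.5119.
Lab-frame lifetime: Δt = γτ = 1.5119 × 0.290 ps = 0.43845 ps.
Distance: d = vΔt = 0.75 × 2.998×10⁸ m/s × 4.3845×10^-13 s = 9.86×10^-5 m = 0.0986 mm.

0.0986 mm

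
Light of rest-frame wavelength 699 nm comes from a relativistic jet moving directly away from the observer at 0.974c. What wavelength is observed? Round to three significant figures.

6090 nm

Relativistic Doppler for wavelength: λ_obs = λ_src · √((1+β)/(1−β)).
With β = 0.974: factor = √(1.974/0.026) = 8.7134.
λ_obs = 699 × 8.7134 = 6090 nm.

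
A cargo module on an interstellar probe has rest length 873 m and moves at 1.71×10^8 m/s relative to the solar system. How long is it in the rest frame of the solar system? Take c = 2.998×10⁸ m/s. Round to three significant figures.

717 m

β = v/c = (1.71×10^8 m/s)/(2.998×10⁸ m/s) = 0.57038.
β² = 0.3253333444, so γ = 1/√0.6746666556 = 1.2175.
Length contraction: L = L₀/γ = 873/1.2175 = 717 m.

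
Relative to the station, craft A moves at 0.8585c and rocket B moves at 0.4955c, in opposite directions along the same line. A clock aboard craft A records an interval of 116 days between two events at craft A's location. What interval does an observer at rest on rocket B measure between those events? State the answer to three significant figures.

Transform craft A's velocity into rocket B's frame: (0.8585 + 0.4955)/(1 + 0.8585·0.4955) = 1.354/1.42538675, so the relative speed is 0.94992c.
At |u| = 0.94992c, γ = (1 − 0.902348)^(−1/2) = 3.2001.
Craft A's interval is proper; time dilation gives Δt_B = γΔτ = 3.2001 × 116 days = 371 days.

371 days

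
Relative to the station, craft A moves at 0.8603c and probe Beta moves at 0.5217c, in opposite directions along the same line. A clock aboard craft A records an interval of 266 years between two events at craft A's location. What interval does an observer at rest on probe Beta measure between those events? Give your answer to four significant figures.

886.1 years

The velocity of craft A relative to probe Beta is (0.8603 + 0.5217)c / (1 + 0.8603×0.5217) = 0.95388c; relative speed 0.95388c.
At |u| = 0.95388c, γ = (1 − 0.909887)^(−1/2) = 3.3312.
The clock on craft A records proper time, so probe Beta measures Δt = γΔτ = 3.3312 × 266 = 886.1 years.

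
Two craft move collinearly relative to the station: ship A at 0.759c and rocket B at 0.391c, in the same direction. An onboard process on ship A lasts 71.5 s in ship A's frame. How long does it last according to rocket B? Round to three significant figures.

83.9 s

The velocity of ship A relative to rocket B is (0.759 − 0.391)c / (1 − 0.759×0.391) = 0.5233c; relative speed 0.5233c.
γ for this relative speed: γ = 1/√(1 − 0.273843) = 1.1735.
Ship A's interval is proper; time dilation gives Δt_B = γΔτ = 1.1735 × 71.5 s = 83.9 s.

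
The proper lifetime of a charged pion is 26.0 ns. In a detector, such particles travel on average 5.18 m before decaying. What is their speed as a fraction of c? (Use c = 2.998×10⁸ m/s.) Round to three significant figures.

d = βγcτ ⇒ βγ = d/(cτ) = 5.180 m / (7.7948 m) = 0.66455.
β = (βγ)/√(1+(βγ)²) = 0.66455/√1.441627 = 0.553.

0.553c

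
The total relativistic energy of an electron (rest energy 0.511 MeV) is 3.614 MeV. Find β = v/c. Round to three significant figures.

0.990

γ = E/(mc²) = 3.614/0.511 = 7.0724.
β = √(1 − 1/γ²) = √(1 − 0.0199925) = √0.9800075 = 0.990.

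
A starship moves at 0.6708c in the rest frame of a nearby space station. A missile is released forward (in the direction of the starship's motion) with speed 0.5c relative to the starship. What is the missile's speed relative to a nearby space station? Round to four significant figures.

0.8767c

Relativistic velocity addition: u = (u' + v)/(1 + u'v/c²), with u' = 0.5c and v = 0.6708c.
Numerator: 0.5 + 0.6708 = 1.1708. Denominator: 1 + (0.5)(0.6708) = 1.3354.
u = 1.1708/1.3354 = 0.87674, so the speed is 0.8767c.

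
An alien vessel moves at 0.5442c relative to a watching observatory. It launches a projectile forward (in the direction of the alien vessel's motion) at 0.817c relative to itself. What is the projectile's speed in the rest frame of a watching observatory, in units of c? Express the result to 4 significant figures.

0.9423c

In units of c, u = (u' + v)/(1 + u'v) with u' = 0.817 and v = 0.5442.
Numerator: 0.817 + 0.5442 = 1.3612. Denominator: 1 + (0.817)(0.5442) = 1.4446114.
u = 1.3612/1.4446114 = 0.94226, so the speed is 0.9423c.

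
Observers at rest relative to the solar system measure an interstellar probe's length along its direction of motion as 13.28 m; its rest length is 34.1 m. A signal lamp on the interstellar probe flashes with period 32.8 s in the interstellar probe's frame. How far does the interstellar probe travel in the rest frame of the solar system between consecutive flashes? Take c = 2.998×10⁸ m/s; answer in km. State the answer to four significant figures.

2.326×10^7 km

Length contraction gives γ = L₀/L = 34.1/13.28 = 2.56777.
β = √(1 − 1/γ²) = 0.92105. Lab-frame period = γτ = 2.56777×32.8 s = 84.223 s. Distance = βc × γτ = 0.92105 × 2.998×10⁸ m/s × 84.223 s = 2.3257×10^10 m = 2.326×10^7 km.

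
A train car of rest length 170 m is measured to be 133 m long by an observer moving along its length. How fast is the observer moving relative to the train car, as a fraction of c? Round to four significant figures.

0.6228c

Length contraction gives γ = L₀/L = 170/133 = 1.2782.
β = √(1 − 1/γ²) = √0.387928 = 0.6228.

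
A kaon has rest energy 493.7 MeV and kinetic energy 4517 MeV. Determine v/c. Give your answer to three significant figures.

γ = 1 + K/(mc²) = 1 + 4517/493.7 = 10.149.
β = √(1 − 1/γ²) = √(1 − 0.00970853) = √0.99029147 = 0.995.

0.995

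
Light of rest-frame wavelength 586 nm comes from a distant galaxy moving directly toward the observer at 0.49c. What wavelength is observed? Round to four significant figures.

342.8 nm

Relativistic Doppler for wavelength: λ_obs = λ_src · √((1−β)/(1+β)).
With β = 0.49: factor = √(0.51/1.49) = 0.58505.
λ_obs = 586 × 0.58505 = 342.8 nm.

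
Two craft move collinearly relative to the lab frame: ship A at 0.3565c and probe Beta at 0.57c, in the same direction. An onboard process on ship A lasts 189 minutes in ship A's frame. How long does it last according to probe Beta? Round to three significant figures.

The velocity of ship A relative to probe Beta is (0.3565 − 0.57)c / (1 − 0.3565×0.57) = −0.26795c; relative speed 0.26795c.
At |u| = 0.26795c, γ = (1 − 0.0717972)^(−1/2) = 1.038.
The clock on ship A records proper time, so probe Beta measures Δt = γΔτ = 1.038 × 189 = 196 minutes.

196 minutes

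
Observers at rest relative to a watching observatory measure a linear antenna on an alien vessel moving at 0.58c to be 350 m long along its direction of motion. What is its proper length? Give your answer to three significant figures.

430 m

Lorentz factor: γ = (1 − 0.3364)^(−1/2) = 1.2276.
Proper length: L₀ = γ·L = 1.2276 × 350 = 430 m.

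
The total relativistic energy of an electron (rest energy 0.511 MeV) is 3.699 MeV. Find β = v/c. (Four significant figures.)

0.9904

Total energy E = γmc² gives γ = 3.699/0.511 = 7.2387.
Hence β = √(1 − 1/γ²) = √(1 − 0.0190844) = √0.9809156 = 0.9904.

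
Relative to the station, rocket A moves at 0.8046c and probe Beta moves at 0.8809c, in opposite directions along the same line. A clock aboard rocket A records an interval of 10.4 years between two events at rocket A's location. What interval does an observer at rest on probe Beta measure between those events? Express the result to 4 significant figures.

63.23 years

Transform rocket A's velocity into probe Beta's frame: (0.8046 + 0.8809)/(1 + 0.8046·0.8809) = 1.6855/1.70877214, so the relative speed is 0.98638c.
γ for this relative speed: γ = 1/√(1 − 0.972946) = 6.0797.
The clock on rocket A records proper time, so probe Beta measures Δt = γΔτ = 6.0797 × 10.4 = 63.23 years.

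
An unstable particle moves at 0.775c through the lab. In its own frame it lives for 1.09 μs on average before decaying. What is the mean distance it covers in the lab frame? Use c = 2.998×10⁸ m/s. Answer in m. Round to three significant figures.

401 m

γ = 1/√(1 − β²) = 1/√(1 − 0.600625) = 1/√0.399375 = 1/0.631961 = 1.5824.
Lab-frame lifetime: Δt = γτ = 1.5824 × 1.09 μs = 1.7248 μs.
Distance: d = vΔt = 0.775 × 2.998×10⁸ m/s × 1.7248×10^-6 s = 401 m.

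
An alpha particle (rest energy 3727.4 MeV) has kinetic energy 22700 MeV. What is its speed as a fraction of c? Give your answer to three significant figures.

K = (γ−1)mc², so γ = 1 + 22700/3727.4 = 7.09.
Then v/c = √(1 − γ⁻²) = √(1 − 0.0198933) = √0.9801067 = 0.990.

0.990c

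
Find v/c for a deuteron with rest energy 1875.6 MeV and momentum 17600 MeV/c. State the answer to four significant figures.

0.9944

pc/(mc²) = 17600/1875.6 = 9.3837 = βγ = β/√(1−β²).
So β² = x²/(1 + x²) with x = 9.3837: x² = 88.0538, β² = 88.0538/89.0538 = 0.988771, β = 0.9944.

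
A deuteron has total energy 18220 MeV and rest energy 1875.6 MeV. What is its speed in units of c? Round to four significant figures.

Total energy E = γmc² gives γ = 18220/1875.6 = 9.7142.
Hence β = √(1 − 1/γ²) = √(1 − 0.0105971) = √0.9894029 = 0.9947.

0.9947c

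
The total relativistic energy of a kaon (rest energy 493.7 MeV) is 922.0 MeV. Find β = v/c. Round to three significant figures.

Total energy E = γmc² gives γ = 922.0/493.7 = 1.8675.
Hence β = √(1 − 1/γ²) = √(1 − 0.286734) = √0.713266 = 0.845.

0.845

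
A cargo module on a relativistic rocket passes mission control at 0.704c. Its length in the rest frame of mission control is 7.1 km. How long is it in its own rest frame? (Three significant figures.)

β² = 0.495616, so γ = 1/√0.504384 = 1.4081.
Proper length: L₀ = γ·L = 1.4081 × 7.1 = 10.0 km.

10.0 km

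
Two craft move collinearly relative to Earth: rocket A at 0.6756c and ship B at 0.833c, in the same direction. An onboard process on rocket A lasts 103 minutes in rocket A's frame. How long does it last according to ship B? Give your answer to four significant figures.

110.4 minutes

Speed of rocket A in ship B's frame: u = (v_A − v_B)/(1 − v_A v_B/c²) = (0.6756 − 0.833)/(1 − 0.6756×0.833) = −0.1574/0.4372252 = −0.36; |u| = 0.36c.
At |u| = 0.36c, γ = (1 − 0.1296)^(−1/2) = 1.0719.
Rocket A's interval is proper; time dilation gives Δt_B = γΔτ = 1.0719 × 103 minutes = 110.4 minutes.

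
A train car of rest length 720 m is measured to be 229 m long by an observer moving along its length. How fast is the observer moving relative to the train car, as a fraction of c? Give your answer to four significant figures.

0.9481c

Length contraction gives γ = L₀/L = 720/229 = 3.1441.
β = √(1 − 1/γ²) = √0.89884 = 0.9481.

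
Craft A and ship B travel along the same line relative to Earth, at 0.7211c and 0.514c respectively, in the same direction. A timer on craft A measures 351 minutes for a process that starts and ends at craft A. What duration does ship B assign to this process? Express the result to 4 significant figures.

371.7 minutes

The velocity of craft A relative to ship B is (0.7211 − 0.514)c / (1 − 0.7211×0.514) = 0.32907c; relative speed 0.32907c.
γ for this relative speed: γ = 1/√(1 − 0.108287) = 1.059.
The clock on craft A records proper time, so ship B measures Δt = γΔτ = 1.059 × 351 = 371.7 minutes.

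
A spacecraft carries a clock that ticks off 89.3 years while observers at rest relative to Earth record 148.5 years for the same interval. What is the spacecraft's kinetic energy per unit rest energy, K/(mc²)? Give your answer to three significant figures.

The time-dilation ratio gives γ = 148.5/89.3 = 1.66293.
Since K = (γ−1)mc², K/(mc²) = 1.66293 − 1 = 0.663.

0.663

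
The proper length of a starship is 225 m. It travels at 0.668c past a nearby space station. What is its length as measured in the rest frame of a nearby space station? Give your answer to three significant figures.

167 m

Lorentz factor: γ = (1 − 0.446224)^(−1/2) = 1.3438.
Length contraction: L = L₀/γ = 225/1.3438 = 167 m.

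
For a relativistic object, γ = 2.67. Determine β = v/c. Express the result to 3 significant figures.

β = √(1 − 1/γ²) = √(1 − 1/7.1289) = √0.859726 = 0.927.

0.927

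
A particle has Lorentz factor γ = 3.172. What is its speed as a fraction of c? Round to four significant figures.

0.9490c

β = √(1 − 1/γ²) = √(1 − 1/10.061584) = √0.900612 = 0.9490.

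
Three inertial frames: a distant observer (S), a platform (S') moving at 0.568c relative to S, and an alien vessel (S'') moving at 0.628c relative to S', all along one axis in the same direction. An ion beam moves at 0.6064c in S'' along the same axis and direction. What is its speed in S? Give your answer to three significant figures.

0.970c

Apply u = (u'+v)/(1+u'v) twice. Ion beam in the platform frame: (0.6064+0.628)/(1+0.6064·0.628) = 1.2344/1.3808192 = 0.89396c.
That velocity, transformed to the rest frame of a distant observer: (0.89396+0.568)/(1+0.89396·0.568) = 1.46196/1.50776928 = 0.96962c.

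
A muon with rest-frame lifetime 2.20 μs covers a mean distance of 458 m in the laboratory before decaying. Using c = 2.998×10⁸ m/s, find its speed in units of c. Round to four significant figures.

Let x = d/(cτ) = 458.0 m / (2.998×10⁸ m/s × 2.200×10^-6 s) = 0.6944. Since d = βγcτ, x = βγ = β/√(1−β²).
Solving: β² = x²/(1+x²) = 0.482191/1.482191 = 0.325323, so β = 0.5704.

0.5704c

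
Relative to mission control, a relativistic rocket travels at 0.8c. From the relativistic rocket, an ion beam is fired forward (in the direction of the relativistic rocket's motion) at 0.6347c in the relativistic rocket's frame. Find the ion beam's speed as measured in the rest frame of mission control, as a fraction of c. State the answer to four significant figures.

0.9515c

Relativistic velocity addition: u = (u' + v)/(1 + u'v/c²), with u' = 0.6347c and v = 0.8c.
Numerator: 0.6347 + 0.8 = 1.4347. Denominator: 1 + (0.6347)(0.8) = 1.50776.
u = 1.4347/1.50776 = 0.95154, so the speed is 0.9515c.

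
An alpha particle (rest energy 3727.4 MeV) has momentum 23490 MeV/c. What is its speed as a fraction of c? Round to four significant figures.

0.9876c

βγ = pc/(mc²) = 23490/3727.4 = 6.302.
Since γ² = 1 + (βγ)² = 40.7152, γ = √40.7152 = 6.38085, and β = (βγ)/γ = 6.302/6.38085 = 0.9876.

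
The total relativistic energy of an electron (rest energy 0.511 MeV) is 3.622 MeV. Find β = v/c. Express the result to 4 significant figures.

γ = E/(mc²) = 3.622/0.511 = 7.0881.
β = √(1 − 1/γ²) = √(1 − 0.019904) = √0.980096 = 0.9900.

0.9900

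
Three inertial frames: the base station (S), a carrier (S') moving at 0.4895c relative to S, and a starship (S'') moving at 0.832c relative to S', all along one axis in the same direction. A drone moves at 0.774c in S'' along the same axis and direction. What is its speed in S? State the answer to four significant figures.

Compose velocities in two stages. Stage 1 (into S'): u₁ = (0.774+0.832)/(1+0.774×0.832) = 0.9769.
Stage 2 (into S): u = (0.9769+0.4895)/(1+0.9769×0.4895) = 0.99202, so the speed is 0.9920c.

0.9920c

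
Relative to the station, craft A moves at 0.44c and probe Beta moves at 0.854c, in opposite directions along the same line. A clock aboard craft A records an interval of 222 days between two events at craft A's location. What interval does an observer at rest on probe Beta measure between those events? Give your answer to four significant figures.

653.7 days

Speed of craft A in probe Beta's frame: u = (v_A + v_B)/(1 + v_A v_B/c²) = (0.44 + 0.854)/(1 + 0.44×0.854) = 1.294/1.37576 = 0.94057; |u| = 0.94057c.
At |u| = 0.94057c, γ = (1 − 0.884672)^(−1/2) = 2.9446.
The clock on craft A records proper time, so probe Beta measures Δt = γΔτ = 2.9446 × 222 = 653.7 days.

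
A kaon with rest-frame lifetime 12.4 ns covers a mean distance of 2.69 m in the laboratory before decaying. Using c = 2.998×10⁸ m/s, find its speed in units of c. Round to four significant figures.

0.5862c

Let x = d/(cτ) = 2.690 m / (2.998×10⁸ m/s × 1.240×10^-8 s) = 0.7236. Since d = βγcτ, x = βγ = β/√(1−β²).
Solving: β² = x²/(1+x²) = 0.523597/1.523597 = 0.343658, so β = 0.5862.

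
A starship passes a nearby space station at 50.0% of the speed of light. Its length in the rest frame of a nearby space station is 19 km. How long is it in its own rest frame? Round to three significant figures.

21.9 km

γ = 1/√(1 − β²) = 1/√(1 − 0.25) = 1/√0.75 = 1/0.866025 = 1.1547.
Proper length: L₀ = γ·L = 1.1547 × 19 = 21.9 km.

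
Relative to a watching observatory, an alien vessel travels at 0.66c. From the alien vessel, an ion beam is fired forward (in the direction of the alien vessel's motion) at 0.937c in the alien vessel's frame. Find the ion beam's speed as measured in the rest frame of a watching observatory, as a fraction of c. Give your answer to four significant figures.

0.9868c

In units of c, u = (u' + v)/(1 + u'v) with u' = 0.937 and v = 0.66.
Numerator: 0.937 + 0.66 = 1.597. Denominator: 1 + (0.937)(0.66) = 1.61842.
u = 1.597/1.61842 = 0.98676, so the speed is 0.9868c.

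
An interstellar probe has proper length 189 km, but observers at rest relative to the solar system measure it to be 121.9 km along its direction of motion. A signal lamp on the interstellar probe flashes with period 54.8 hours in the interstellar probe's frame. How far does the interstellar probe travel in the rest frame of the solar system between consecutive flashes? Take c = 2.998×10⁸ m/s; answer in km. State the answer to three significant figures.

From L = L₀/γ: γ = 189/121.9 = 1.55045.
β = √(1 − 1/γ²) = 0.7642. Lab-frame period = γτ = 1.55045×54.8 hours = 84.965 hours. Distance = βc × γτ = 0.7642 × 2.998×10⁸ m/s × 305874 s = 7.0078×10^13 m = 7.01×10^10 km.

7.01×10^10 km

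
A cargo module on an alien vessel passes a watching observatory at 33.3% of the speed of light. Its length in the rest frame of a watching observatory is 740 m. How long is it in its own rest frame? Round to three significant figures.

785 m

γ = 1/√(1 − β²) = 1/√(1 − 0.110889) = 1/√0.889111 = 1/0.942927 = 1.0605.
Proper length: L₀ = γ·L = 1.0605 × 740 = 785 m.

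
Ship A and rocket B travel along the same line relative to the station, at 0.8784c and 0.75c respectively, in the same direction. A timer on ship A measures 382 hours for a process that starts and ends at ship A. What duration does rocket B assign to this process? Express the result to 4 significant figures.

412.3 hours

Transform ship A's velocity into rocket B's frame: (0.8784 − 0.75)/(1 − 0.8784·0.75) = 0.1284/0.3412, so the relative speed is 0.37632c.
At |u| = 0.37632c, γ = (1 − 0.141617)^(−1/2) = 1.0793.
Ship A's interval is proper; time dilation gives Δt_B = γΔτ = 1.0793 × 382 hours = 412.3 hours.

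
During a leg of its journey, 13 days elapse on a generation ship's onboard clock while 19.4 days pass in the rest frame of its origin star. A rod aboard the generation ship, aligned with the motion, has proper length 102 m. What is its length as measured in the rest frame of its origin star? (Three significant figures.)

68.4 m

From Δt = γΔτ: γ = 19.4/13 = 1.49231.
The rod contracts by the same γ: 102 m / 1.49231 = 68.4 m.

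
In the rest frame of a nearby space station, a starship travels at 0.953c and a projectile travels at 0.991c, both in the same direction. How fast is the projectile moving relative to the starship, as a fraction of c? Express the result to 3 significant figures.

0.684c

Transform to the starship's frame: u' = (u − v)/(1 − uv/c²).
u' = (0.991 − 0.953)/(1 − 0.991×0.953) = 0.038/0.055577 = 0.68374.
Speed in the starship's frame: 0.684c (in the same direction).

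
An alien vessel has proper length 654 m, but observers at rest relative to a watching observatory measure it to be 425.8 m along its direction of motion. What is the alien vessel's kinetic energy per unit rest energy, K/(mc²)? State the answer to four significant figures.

0.5359

Length contraction gives γ = L₀/L = 654/425.8 = 1.53593.
K/(mc²) = γ − 1 = 1.53593 − 1 = 0.5359.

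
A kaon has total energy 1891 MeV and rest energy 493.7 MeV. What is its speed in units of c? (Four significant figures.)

γ = E/(mc²) = 1891/493.7 = 3.8303.
β = √(1 − 1/γ²) = √(1 − 0.0681608) = √0.9318392 = 0.9653.

0.9653c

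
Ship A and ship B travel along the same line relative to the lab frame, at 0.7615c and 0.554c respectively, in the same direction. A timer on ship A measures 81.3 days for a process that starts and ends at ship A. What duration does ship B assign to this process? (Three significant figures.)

Speed of ship A in ship B's frame: u = (v_A − v_B)/(1 − v_A v_B/c²) = (0.7615 − 0.554)/(1 − 0.7615×0.554) = 0.2075/0.578129 = 0.35892; |u| = 0.35892c.
γ for this relative speed: γ = 1/√(1 − 0.128824) = 1.0714.
The clock on ship A records proper time, so ship B measures Δt = γΔτ = 1.0714 × 81.3 = 87.1 days.

87.1 days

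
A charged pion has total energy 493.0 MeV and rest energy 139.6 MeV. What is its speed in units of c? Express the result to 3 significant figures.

Total energy E = γmc² gives γ = 493.0/139.6 = 3.5315.
Hence β = √(1 − 1/γ²) = √(1 − 0.0801829) = √0.9198171 = 0.959.

0.959c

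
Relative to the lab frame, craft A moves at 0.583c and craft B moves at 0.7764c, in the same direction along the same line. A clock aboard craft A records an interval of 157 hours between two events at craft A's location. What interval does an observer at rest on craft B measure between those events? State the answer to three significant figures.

The velocity of craft A relative to craft B is (0.583 − 0.7764)c / (1 − 0.583×0.7764) = −0.35333c; relative speed 0.35333c.
At |u| = 0.35333c, γ = (1 − 0.124842)^(−1/2) = 1.0689.
The clock on craft A records proper time, so craft B measures Δt = γΔτ = 1.0689 × 157 = 168 hours.

168 hours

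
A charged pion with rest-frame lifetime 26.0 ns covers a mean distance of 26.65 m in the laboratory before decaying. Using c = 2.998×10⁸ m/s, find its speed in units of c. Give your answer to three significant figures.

Let x = d/(cτ) = 26.65 m / (2.998×10⁸ m/s × 2.600×10^-8 s) = 3.4189. Since d = βγcτ, x = βγ = β/√(1−β²).
Solving: β² = x²/(1+x²) = 11.6889/12.6889 = 0.921191, so β = 0.960.

0.960c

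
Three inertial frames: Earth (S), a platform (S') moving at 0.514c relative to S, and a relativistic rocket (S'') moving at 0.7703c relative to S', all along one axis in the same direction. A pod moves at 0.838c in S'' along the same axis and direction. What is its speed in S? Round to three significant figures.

0.993c

First combine the pod and relativistic rocket (S''→S'): u₁ = (0.838 + 0.7703)/(1 + 0.838×0.7703) = 1.6083/1.6455114 = 0.97739.
Then combine with the platform (S'→S): u = (0.97739 + 0.514)/(1 + 0.97739×0.514) = 1.49139/1.50237846 = 0.99269.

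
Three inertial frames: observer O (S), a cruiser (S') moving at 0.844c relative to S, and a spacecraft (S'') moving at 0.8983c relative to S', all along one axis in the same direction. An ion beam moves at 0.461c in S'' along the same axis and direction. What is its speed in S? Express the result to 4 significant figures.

0.9967c

Compose velocities in two stages. Stage 1 (into S'): u₁ = (0.461+0.8983)/(1+0.461×0.8983) = 0.96124.
Stage 2 (into S): u = (0.96124+0.844)/(1+0.96124×0.844) = 0.99666, so the speed is 0.9967c.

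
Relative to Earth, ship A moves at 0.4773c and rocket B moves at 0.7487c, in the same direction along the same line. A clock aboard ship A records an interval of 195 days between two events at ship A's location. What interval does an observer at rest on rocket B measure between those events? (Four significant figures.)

215.1 days

Transform ship A's velocity into rocket B's frame: (0.4773 − 0.7487)/(1 − 0.4773·0.7487) = −0.2714/0.64264549, so the relative speed is 0.42232c.
At |u| = 0.42232c, γ = (1 − 0.178354)^(−1/2) = 1.1032.
The clock on ship A records proper time, so rocket B measures Δt = γΔτ = 1.1032 × 195 = 215.1 days.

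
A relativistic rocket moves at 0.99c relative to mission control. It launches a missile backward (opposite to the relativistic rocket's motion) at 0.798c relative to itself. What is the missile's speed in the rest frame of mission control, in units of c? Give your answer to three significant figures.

0.914c

In units of c, u = (u' + v)/(1 + u'v) with u' = −0.798 and v = 0.99.
Numerator: −0.798 + 0.99 = 0.192. Denominator: 1 + (−0.798)(0.99) = 0.20998.
u = 0.192/0.20998 = 0.91437, so the speed is 0.914c.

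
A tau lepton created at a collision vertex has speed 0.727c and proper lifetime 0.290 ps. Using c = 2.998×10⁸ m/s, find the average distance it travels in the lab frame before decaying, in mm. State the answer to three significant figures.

γ = 1/√(1 − β²) = 1/√(1 − 0.528529) = 1/√0.471471 = 1/0.686637 = 1.4564.
Lab-frame lifetime: Δt = γτ = 1.4564 × 0.290 ps = 0.42236 ps.
Distance: d = vΔt = 0.727 × 2.998×10⁸ m/s × 4.2236×10^-13 s = 9.21×10^-5 m = 0.0921 mm.

0.0921 mm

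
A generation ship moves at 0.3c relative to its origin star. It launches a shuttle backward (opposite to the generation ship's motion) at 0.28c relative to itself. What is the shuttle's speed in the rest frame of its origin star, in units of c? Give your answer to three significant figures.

Relativistic velocity addition: u = (u' + v)/(1 + u'v/c²), with u' = −0.28c and v = 0.3c.
Numerator: −0.28 + 0.3 = 0.02. Denominator: 1 + (−0.28)(0.3) = 0.916.
u = 0.02/0.916 = 0.021834, so the speed is 0.0218c.

0.0218c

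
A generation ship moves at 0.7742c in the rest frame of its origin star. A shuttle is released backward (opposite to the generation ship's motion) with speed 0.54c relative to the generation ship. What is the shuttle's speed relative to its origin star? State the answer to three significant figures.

0.402c

Relativistic velocity addition: u = (u' + v)/(1 + u'v/c²), with u' = −0.54c and v = 0.7742c.
Numerator: −0.54 + 0.7742 = 0.2342. Denominator: 1 + (−0.54)(0.7742) = 0.581932.
u = 0.2342/0.581932 = 0.40245, so the speed is 0.402c.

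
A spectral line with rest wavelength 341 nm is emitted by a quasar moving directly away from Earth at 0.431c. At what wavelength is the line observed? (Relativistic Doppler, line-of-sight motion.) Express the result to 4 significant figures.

540.8 nm

Relativistic Doppler for wavelength: λ_obs = λ_src · √((1+β)/(1−β)).
With β = 0.431: factor = √(1.431/0.569) = 1.5859.
λ_obs = 341 × 1.5859 = 540.8 nm.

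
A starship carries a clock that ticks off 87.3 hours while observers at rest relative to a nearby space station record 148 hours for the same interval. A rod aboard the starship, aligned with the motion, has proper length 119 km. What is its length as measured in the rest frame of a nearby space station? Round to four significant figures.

70.19 km

The time-dilation ratio gives γ = 148/87.3 = 1.6953.
The rod contracts by the same γ: 119 km / 1.6953 = 70.19 km.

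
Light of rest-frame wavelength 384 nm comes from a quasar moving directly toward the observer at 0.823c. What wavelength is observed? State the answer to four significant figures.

Relativistic Doppler for wavelength: λ_obs = λ_src · √((1−β)/(1+β)).
With β = 0.823: factor = √(0.177/1.823) = 0.3116.
λ_obs = 384 × 0.3116 = 119.7 nm.

119.7 nm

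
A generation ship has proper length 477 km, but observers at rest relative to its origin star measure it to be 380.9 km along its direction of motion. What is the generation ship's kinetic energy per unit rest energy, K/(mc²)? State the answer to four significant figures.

0.2523

γ = L₀/L = 477/380.9 = 1.2523.
Since K = (γ−1)mc², K/(mc²) = 1.2523 − 1 = 0.2523.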